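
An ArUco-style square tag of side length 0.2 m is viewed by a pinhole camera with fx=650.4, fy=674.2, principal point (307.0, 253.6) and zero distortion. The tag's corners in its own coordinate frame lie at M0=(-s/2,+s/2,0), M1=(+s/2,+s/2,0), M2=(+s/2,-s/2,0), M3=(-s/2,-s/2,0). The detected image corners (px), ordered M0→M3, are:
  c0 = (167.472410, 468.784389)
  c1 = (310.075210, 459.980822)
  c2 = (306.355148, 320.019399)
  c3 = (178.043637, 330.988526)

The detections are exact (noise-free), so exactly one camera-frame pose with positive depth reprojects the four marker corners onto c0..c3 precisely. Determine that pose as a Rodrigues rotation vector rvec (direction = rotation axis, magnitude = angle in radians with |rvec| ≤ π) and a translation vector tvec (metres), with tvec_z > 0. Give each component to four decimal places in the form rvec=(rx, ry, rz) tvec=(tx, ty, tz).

Intrinsics K: fx=650.4, fy=674.2, cx=307.0, cy=253.6
Marker side s = 0.2 m; corners in marker frame (Z=0):
  M0 = (-0.1000, +0.1000, 0)
  M1 = (+0.1000, +0.1000, 0)
  M2 = (+0.1000, -0.1000, 0)
  M3 = (-0.1000, -0.1000, 0)
Detected image corners:
  c0 = (167.472410, 468.784389) px
  c1 = (310.075210, 459.980822) px
  c2 = (306.355148, 320.019399) px
  c3 = (178.043637, 330.988526) px
Planar DLT: solve 8×8 A·h = b for H (H[2,2]=1):
  H  [+647.55983 -145.10684 +239.79365]
  H  [-95.42445 +484.83398 +391.31710]
  H  [-0.11573 -0.53045 +1.00000]
B = K⁻¹H; ‖b₁‖=1.061151, ‖b₂‖=1.061151; λ = 2/(‖b₁‖+‖b₂‖) = 0.942373, sign → tz>0 ⇒ λ=+0.942373
r₁ = λ·B[:,0] = (+0.98974,-0.09236,-0.10906); r₂ = λ·B[:,1] = (+0.02570,+0.86571,-0.49988)
r₃ = r₁×r₂ = (+0.14058,+0.49195,+0.85920); SVD([r₁ r₂ r₃]) → R = UVᵀ:
  R  [+0.98974 +0.02570 +0.14058]
  R  [-0.09236 +0.86571 +0.49195]
  R  [-0.10906 -0.49988 +0.85920]
t = (-0.09738, +0.19250, +0.94237) m
tr R = 2.714650; θ = arccos((tr R − 1)/2) = 0.540746 rad = 30.982°
axis k = ((R−Rᵀ)₃₂, (R−Rᵀ)₁₃, (R−Rᵀ)₂₁) / (2 sinθ) = (-0.963357, +0.242474, -0.114675)
rvec = θ·k = (-0.520931, +0.131117, -0.062010)

rvec=(-0.5209, 0.1311, -0.0620) tvec=(-0.0974, 0.1925, 0.9424)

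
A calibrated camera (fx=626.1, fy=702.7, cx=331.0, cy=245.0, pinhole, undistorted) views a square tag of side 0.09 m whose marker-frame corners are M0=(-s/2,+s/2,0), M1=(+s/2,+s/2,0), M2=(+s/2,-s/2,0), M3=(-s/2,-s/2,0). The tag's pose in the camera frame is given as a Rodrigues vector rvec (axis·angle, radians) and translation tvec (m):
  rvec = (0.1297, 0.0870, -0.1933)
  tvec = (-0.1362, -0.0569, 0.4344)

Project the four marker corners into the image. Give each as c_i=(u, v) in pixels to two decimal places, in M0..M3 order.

c0=(89.53, 237.48) c1=(211.14, 210.35) c2=(181.96, 64.52) c3=(57.91, 95.31)

Intrinsics K: fx=626.1, fy=702.7, cx=331.0, cy=245.0
Marker side s = 0.09 m; corners in marker frame (Z=0):
  M0 = (-0.0450, +0.0450, 0)
  M1 = (+0.0450, +0.0450, 0)
  M2 = (+0.0450, -0.0450, 0)
  M3 = (-0.0450, -0.0450, 0)
rvec = (0.1297, 0.0870, -0.1933), |rvec| = θ = 0.24851 rad = 14.238°
Rodrigues: sinθ=0.24596, 1−cosθ=0.03072; R = I + sinθ·[k]× + (1−cosθ)·[k]×²:
    [+0.97765 +0.19693 +0.07364]
    [-0.18570 +0.97305 -0.13673]
    [-0.09858 +0.12000 +0.98787]
t = (-0.1362, -0.0569, 0.4344) m
M0: Pc = R·M0+t = (-0.17133, -0.00476, +0.44424); u = 626.1·(-0.17133)/0.44424 + 331.0 = 89.5267, v = 702.7·(-0.00476)/0.44424 + 245.0 = 237.4764
M1: Pc = R·M1+t = (-0.08334, -0.02147, +0.43536); u = 626.1·(-0.08334)/0.43536 + 331.0 = 211.1425, v = 702.7·(-0.02147)/0.43536 + 245.0 = 210.3470
M2: Pc = R·M2+t = (-0.10107, -0.10904, +0.42456); u = 626.1·(-0.10107)/0.42456 + 331.0 = 181.9565, v = 702.7·(-0.10904)/0.42456 + 245.0 = 64.5206
M3: Pc = R·M3+t = (-0.18906, -0.09233, +0.43344); u = 626.1·(-0.18906)/0.43344 + 331.0 = 57.9078, v = 702.7·(-0.09233)/0.43344 + 245.0 = 95.3110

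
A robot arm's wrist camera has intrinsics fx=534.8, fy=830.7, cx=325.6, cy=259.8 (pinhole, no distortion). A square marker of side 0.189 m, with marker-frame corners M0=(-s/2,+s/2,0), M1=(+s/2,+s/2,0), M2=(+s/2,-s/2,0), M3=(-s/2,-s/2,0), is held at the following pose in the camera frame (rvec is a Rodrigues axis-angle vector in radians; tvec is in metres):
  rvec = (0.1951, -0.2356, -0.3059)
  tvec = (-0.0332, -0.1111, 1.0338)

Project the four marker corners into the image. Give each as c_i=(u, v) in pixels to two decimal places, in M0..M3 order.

Intrinsics K: fx=534.8, fy=830.7, cx=325.6, cy=259.8
Marker side s = 0.189 m; corners in marker frame (Z=0):
  M0 = (-0.0945, +0.0945, 0)
  M1 = (+0.0945, +0.0945, 0)
  M2 = (+0.0945, -0.0945, 0)
  M3 = (-0.0945, -0.0945, 0)
rvec = (0.1951, -0.2356, -0.3059), |rvec| = θ = 0.43260 rad = 24.786°
Rodrigues: sinθ=0.41924, 1−cosθ=0.09212; R = I + sinθ·[k]× + (1−cosθ)·[k]×²:
    [+0.92661 +0.27382 -0.25770]
    [-0.31907 +0.93520 -0.15359]
    [+0.19894 +0.22455 +0.95394]
t = (-0.0332, -0.1111, 1.0338) m
M0: Pc = R·M0+t = (-0.09489, +0.00743, +1.03622); u = 534.8·(-0.09489)/1.03622 + 325.6 = 276.6272, v = 830.7·(+0.00743)/1.03622 + 259.8 = 265.7555
M1: Pc = R·M1+t = (+0.08024, -0.05288, +1.07382); u = 534.8·(+0.08024)/1.07382 + 325.6 = 365.5629, v = 830.7·(-0.05288)/1.07382 + 259.8 = 218.8954
M2: Pc = R·M2+t = (+0.02849, -0.22963, +1.03138); u = 534.8·(+0.02849)/1.03138 + 325.6 = 340.3723, v = 830.7·(-0.22963)/1.03138 + 259.8 = 74.8510
M3: Pc = R·M3+t = (-0.14664, -0.16932, +0.99378); u = 534.8·(-0.14664)/0.99378 + 325.6 = 246.6855, v = 830.7·(-0.16932)/0.99378 + 259.8 = 118.2623

c0=(276.63, 265.76) c1=(365.56, 218.90) c2=(340.37, 74.85) c3=(246.69, 118.26)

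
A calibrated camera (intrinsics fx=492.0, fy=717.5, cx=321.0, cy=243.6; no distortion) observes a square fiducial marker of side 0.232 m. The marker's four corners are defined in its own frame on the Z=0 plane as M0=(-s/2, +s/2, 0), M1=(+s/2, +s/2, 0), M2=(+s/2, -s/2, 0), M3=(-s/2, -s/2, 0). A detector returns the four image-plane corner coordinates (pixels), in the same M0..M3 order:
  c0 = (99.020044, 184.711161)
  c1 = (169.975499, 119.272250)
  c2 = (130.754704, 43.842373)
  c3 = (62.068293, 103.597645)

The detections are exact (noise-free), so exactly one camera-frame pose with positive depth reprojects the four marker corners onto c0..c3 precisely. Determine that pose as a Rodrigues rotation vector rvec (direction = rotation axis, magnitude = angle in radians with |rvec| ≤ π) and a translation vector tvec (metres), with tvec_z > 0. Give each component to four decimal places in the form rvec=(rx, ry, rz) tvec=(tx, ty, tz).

Intrinsics K: fx=492.0, fy=717.5, cx=321.0, cy=243.6
Marker side s = 0.232 m; corners in marker frame (Z=0):
  M0 = (-0.1160, +0.1160, 0)
  M1 = (+0.1160, +0.1160, 0)
  M2 = (+0.1160, -0.1160, 0)
  M3 = (-0.1160, -0.1160, 0)
Detected image corners:
  c0 = (99.020044, 184.711161) px
  c1 = (169.975499, 119.272250) px
  c2 = (130.754704, 43.842373) px
  c3 = (62.068293, 103.597645) px
Planar DLT: solve 8×8 A·h = b for H (H[2,2]=1):
  H  [+316.98450 +139.25943 +115.54324]
  H  [-253.71624 +312.75665 +111.36542]
  H  [+0.13992 -0.21640 +1.00000]
B = K⁻¹H; ‖b₁‖=0.697328, ‖b₂‖=0.697328; λ = 2/(‖b₁‖+‖b₂‖) = 1.434045, sign → tz>0 ⇒ λ=+1.434045
r₁ = λ·B[:,0] = (+0.79301,-0.57522,+0.20066); r₂ = λ·B[:,1] = (+0.60838,+0.73046,-0.31033)
r₃ = r₁×r₂ = (+0.03194,+0.36817,+0.92921); SVD([r₁ r₂ r₃]) → R = UVᵀ:
  R  [+0.79301 +0.60838 +0.03194]
  R  [-0.57522 +0.73046 +0.36817]
  R  [+0.20066 -0.31033 +0.92921]
t = (-0.59885, -0.26429, +1.43404) m
tr R = 2.452673; θ = arccos((tr R − 1)/2) = 0.757819 rad = 43.420°
axis k = ((R−Rᵀ)₃₂, (R−Rᵀ)₁₃, (R−Rᵀ)₂₁) / (2 sinθ) = (-0.493575, -0.122735, -0.861000)
rvec = θ·k = (-0.374040, -0.093011, -0.652482)

rvec=(-0.3740, -0.0930, -0.6525) tvec=(-0.5988, -0.2643, 1.4340)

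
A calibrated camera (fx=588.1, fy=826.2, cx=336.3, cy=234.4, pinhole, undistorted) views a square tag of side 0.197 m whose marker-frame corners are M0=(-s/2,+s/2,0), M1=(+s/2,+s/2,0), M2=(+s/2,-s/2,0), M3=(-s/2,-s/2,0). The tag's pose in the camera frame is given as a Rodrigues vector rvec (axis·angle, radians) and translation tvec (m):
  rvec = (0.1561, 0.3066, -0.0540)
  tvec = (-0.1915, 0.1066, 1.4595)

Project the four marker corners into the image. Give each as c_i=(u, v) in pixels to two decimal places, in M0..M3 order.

c0=(227.68, 347.94) c1=(299.57, 349.36) c2=(292.55, 238.22) c3=(219.57, 241.29)

Intrinsics K: fx=588.1, fy=826.2, cx=336.3, cy=234.4
Marker side s = 0.197 m; corners in marker frame (Z=0):
  M0 = (-0.0985, +0.0985, 0)
  M1 = (+0.0985, +0.0985, 0)
  M2 = (+0.0985, -0.0985, 0)
  M3 = (-0.0985, -0.0985, 0)
rvec = (0.1561, 0.3066, -0.0540), |rvec| = θ = 0.34826 rad = 19.954°
Rodrigues: sinθ=0.34127, 1−cosθ=0.06003; R = I + sinθ·[k]× + (1−cosθ)·[k]×²:
    [+0.95203 +0.07660 +0.29627]
    [-0.02923 +0.98650 -0.16116]
    [-0.30461 +0.14477 +0.94141]
t = (-0.1915, 0.1066, 1.4595) m
M0: Pc = R·M0+t = (-0.27773, +0.20665, +1.50376); u = 588.1·(-0.27773)/1.50376 + 336.3 = 227.6842, v = 826.2·(+0.20665)/1.50376 + 234.4 = 347.9371
M1: Pc = R·M1+t = (-0.09018, +0.20089, +1.44376); u = 588.1·(-0.09018)/1.44376 + 336.3 = 299.5662, v = 826.2·(+0.20089)/1.44376 + 234.4 = 349.3614
M2: Pc = R·M2+t = (-0.10527, +0.00655, +1.41524); u = 588.1·(-0.10527)/1.41524 + 336.3 = 292.5548, v = 826.2·(+0.00655)/1.41524 + 234.4 = 238.2247
M3: Pc = R·M3+t = (-0.29282, +0.01231, +1.47524); u = 588.1·(-0.29282)/1.47524 + 336.3 = 219.5684, v = 826.2·(+0.01231)/1.47524 + 234.4 = 241.2935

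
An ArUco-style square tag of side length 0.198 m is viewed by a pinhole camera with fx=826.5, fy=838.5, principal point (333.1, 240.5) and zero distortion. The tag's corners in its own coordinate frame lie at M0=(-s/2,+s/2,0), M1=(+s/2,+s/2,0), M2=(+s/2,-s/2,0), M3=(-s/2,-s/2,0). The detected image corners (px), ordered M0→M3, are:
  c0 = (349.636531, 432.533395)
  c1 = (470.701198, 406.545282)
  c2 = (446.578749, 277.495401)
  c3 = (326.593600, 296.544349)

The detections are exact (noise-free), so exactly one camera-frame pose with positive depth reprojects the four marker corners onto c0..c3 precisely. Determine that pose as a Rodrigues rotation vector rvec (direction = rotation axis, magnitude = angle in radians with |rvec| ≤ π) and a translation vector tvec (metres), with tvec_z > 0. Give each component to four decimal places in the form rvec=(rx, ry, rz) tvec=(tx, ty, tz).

Intrinsics K: fx=826.5, fy=838.5, cx=333.1, cy=240.5
Marker side s = 0.198 m; corners in marker frame (Z=0):
  M0 = (-0.0990, +0.0990, 0)
  M1 = (+0.0990, +0.0990, 0)
  M2 = (+0.0990, -0.0990, 0)
  M3 = (-0.0990, -0.0990, 0)
Detected image corners:
  c0 = (349.636531, 432.533395) px
  c1 = (470.701198, 406.545282) px
  c2 = (446.578749, 277.495401) px
  c3 = (326.593600, 296.544349) px
Planar DLT: solve 8×8 A·h = b for H (H[2,2]=1):
  H  [+707.68786 +81.77912 +399.75057]
  H  [-25.77295 +635.69963 +352.38689]
  H  [+0.24851 -0.09386 +1.00000]
B = K⁻¹H; ‖b₁‖=0.802395, ‖b₂‖=0.802395; λ = 2/(‖b₁‖+‖b₂‖) = 1.246269, sign → tz>0 ⇒ λ=+1.246269
r₁ = λ·B[:,0] = (+0.94229,-0.12714,+0.30971); r₂ = λ·B[:,1] = (+0.17046,+0.97840,-0.11698)
r₃ = r₁×r₂ = (-0.28815,+0.16302,+0.94361); SVD([r₁ r₂ r₃]) → R = UVᵀ:
  R  [+0.94229 +0.17046 -0.28815]
  R  [-0.12714 +0.97840 +0.16302]
  R  [+0.30971 -0.11698 +0.94361]
t = (+0.10050, +0.16630, +1.24627) m
tr R = 2.864296; θ = arccos((tr R − 1)/2) = 0.370496 rad = 21.228°
axis k = ((R−Rᵀ)₃₂, (R−Rᵀ)₁₃, (R−Rᵀ)₂₁) / (2 sinθ) = (-0.386653, -0.825599, -0.410958)
rvec = θ·k = (-0.143253, -0.305881, -0.152258)

rvec=(-0.1433, -0.3059, -0.1523) tvec=(0.1005, 0.1663, 1.2463)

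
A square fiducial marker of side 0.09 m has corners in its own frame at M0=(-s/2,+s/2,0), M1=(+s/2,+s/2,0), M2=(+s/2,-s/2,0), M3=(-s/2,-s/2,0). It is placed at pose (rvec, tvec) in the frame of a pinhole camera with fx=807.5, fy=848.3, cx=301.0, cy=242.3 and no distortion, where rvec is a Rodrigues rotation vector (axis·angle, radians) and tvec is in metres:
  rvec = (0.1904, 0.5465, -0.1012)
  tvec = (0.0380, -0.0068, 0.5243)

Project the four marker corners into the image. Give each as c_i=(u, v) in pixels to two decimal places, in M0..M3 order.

Intrinsics K: fx=807.5, fy=848.3, cx=301.0, cy=242.3
Marker side s = 0.09 m; corners in marker frame (Z=0):
  M0 = (-0.0450, +0.0450, 0)
  M1 = (+0.0450, +0.0450, 0)
  M2 = (+0.0450, -0.0450, 0)
  M3 = (-0.0450, -0.0450, 0)
rvec = (0.1904, 0.5465, -0.1012), |rvec| = θ = 0.58750 rad = 33.661°
Rodrigues: sinθ=0.55428, 1−cosθ=0.16767; R = I + sinθ·[k]× + (1−cosθ)·[k]×²:
    [+0.84994 +0.14603 +0.50624]
    [-0.04493 +0.97741 -0.20650]
    [-0.52496 +0.15277 +0.83730]
t = (0.0380, -0.0068, 0.5243) m
M0: Pc = R·M0+t = (+0.00632, +0.03921, +0.55480); u = 807.5·(+0.00632)/0.55480 + 301.0 = 310.2043, v = 848.3·(+0.03921)/0.55480 + 242.3 = 302.2462
M1: Pc = R·M1+t = (+0.08282, +0.03516, +0.50755); u = 807.5·(+0.08282)/0.50755 + 301.0 = 432.7618, v = 848.3·(+0.03516)/0.50755 + 242.3 = 301.0679
M2: Pc = R·M2+t = (+0.06968, -0.05281, +0.49380); u = 807.5·(+0.06968)/0.49380 + 301.0 = 414.9393, v = 848.3·(-0.05281)/0.49380 + 242.3 = 151.5857
M3: Pc = R·M3+t = (-0.00682, -0.04876, +0.54105); u = 807.5·(-0.00682)/0.54105 + 301.0 = 290.8237, v = 848.3·(-0.04876)/0.54105 + 242.3 = 165.8473

c0=(310.20, 302.25) c1=(432.76, 301.07) c2=(414.94, 151.59) c3=(290.82, 165.85)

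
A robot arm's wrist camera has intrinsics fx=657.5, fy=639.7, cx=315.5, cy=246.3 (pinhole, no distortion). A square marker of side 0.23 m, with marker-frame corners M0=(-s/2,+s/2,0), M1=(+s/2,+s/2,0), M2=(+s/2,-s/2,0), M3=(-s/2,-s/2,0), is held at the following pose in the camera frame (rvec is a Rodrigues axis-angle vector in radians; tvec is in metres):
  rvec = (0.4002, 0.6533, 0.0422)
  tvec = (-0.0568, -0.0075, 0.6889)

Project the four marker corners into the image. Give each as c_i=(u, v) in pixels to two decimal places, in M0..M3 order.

Intrinsics K: fx=657.5, fy=639.7, cx=315.5, cy=246.3
Marker side s = 0.23 m; corners in marker frame (Z=0):
  M0 = (-0.1150, +0.1150, 0)
  M1 = (+0.1150, +0.1150, 0)
  M2 = (+0.1150, -0.1150, 0)
  M3 = (-0.1150, -0.1150, 0)
rvec = (0.4002, 0.6533, 0.0422), |rvec| = θ = 0.76730 rad = 43.963°
Rodrigues: sinθ=0.69419, 1−cosθ=0.28021; R = I + sinθ·[k]× + (1−cosθ)·[k]×²:
    [+0.79602 +0.08626 +0.59909]
    [+0.16262 +0.92292 -0.34895]
    [-0.58302 +0.37519 +0.72064]
t = (-0.0568, -0.0075, 0.6889) m
M0: Pc = R·M0+t = (-0.13842, +0.07994, +0.79909); u = 657.5·(-0.13842)/0.79909 + 315.5 = 201.6050, v = 639.7·(+0.07994)/0.79909 + 246.3 = 310.2909
M1: Pc = R·M1+t = (+0.04466, +0.11734, +0.66500); u = 657.5·(+0.04466)/0.66500 + 315.5 = 359.6580, v = 639.7·(+0.11734)/0.66500 + 246.3 = 359.1731
M2: Pc = R·M2+t = (+0.02482, -0.09494, +0.57871); u = 657.5·(+0.02482)/0.57871 + 315.5 = 343.7023, v = 639.7·(-0.09494)/0.57871 + 246.3 = 141.3584
M3: Pc = R·M3+t = (-0.15826, -0.13234, +0.71280); u = 657.5·(-0.15826)/0.71280 + 315.5 = 169.5165, v = 639.7·(-0.13234)/0.71280 + 246.3 = 127.5345

c0=(201.60, 310.29) c1=(359.66, 359.17) c2=(343.70, 141.36) c3=(169.52, 127.53)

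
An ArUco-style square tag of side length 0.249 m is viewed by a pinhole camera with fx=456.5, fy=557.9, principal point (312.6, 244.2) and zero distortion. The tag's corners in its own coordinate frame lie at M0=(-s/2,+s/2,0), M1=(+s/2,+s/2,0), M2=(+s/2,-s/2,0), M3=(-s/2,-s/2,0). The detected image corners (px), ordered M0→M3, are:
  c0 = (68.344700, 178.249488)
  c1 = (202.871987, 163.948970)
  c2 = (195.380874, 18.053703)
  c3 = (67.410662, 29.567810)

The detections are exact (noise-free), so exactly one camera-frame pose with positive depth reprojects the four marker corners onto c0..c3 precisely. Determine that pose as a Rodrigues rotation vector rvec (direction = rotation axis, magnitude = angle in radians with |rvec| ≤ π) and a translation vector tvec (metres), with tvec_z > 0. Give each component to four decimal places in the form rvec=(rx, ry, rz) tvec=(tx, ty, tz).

Intrinsics K: fx=456.5, fy=557.9, cx=312.6, cy=244.2
Marker side s = 0.249 m; corners in marker frame (Z=0):
  M0 = (-0.1245, +0.1245, 0)
  M1 = (+0.1245, +0.1245, 0)
  M2 = (+0.1245, -0.1245, 0)
  M3 = (-0.1245, -0.1245, 0)
Detected image corners:
  c0 = (68.344700, 178.249488) px
  c1 = (202.871987, 163.948970) px
  c2 = (195.380874, 18.053703) px
  c3 = (67.410662, 29.567810) px
Planar DLT: solve 8×8 A·h = b for H (H[2,2]=1):
  H  [+534.54524 -10.02182 +133.92470]
  H  [-46.02075 +571.74398 +95.55147]
  H  [+0.05823 -0.20251 +1.00000]
B = K⁻¹H; ‖b₁‖=1.137723, ‖b₂‖=1.137723; λ = 2/(‖b₁‖+‖b₂‖) = 0.878948, sign → tz>0 ⇒ λ=+0.878948
r₁ = λ·B[:,0] = (+0.99417,-0.09491,+0.05118); r₂ = λ·B[:,1] = (+0.10259,+0.97867,-0.17799)
r₃ = r₁×r₂ = (-0.03320,+0.18221,+0.98270); SVD([r₁ r₂ r₃]) → R = UVᵀ:
  R  [+0.99417 +0.10259 -0.03320]
  R  [-0.09491 +0.97867 +0.18221]
  R  [+0.05118 -0.17799 +0.98270]
t = (-0.34402, -0.23419, +0.87895) m
tr R = 2.955539; θ = arccos((tr R − 1)/2) = 0.211252 rad = 12.104°
axis k = ((R−Rᵀ)₃₂, (R−Rᵀ)₁₃, (R−Rᵀ)₂₁) / (2 sinθ) = (-0.858915, -0.201201, -0.470938)
rvec = θ·k = (-0.181447, -0.042504, -0.099486)

rvec=(-0.1814, -0.0425, -0.0995) tvec=(-0.3440, -0.2342, 0.8789)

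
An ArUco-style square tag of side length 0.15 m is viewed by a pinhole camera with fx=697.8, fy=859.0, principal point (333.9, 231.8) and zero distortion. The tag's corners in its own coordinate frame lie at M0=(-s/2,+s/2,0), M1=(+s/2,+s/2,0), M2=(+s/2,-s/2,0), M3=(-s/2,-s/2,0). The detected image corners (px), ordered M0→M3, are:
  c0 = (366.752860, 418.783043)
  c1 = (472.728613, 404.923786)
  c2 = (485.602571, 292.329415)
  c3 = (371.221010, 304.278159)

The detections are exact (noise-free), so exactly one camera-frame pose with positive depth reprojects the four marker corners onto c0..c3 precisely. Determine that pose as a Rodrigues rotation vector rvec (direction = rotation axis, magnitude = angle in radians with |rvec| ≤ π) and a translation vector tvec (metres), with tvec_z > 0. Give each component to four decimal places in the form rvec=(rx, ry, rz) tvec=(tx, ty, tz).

Intrinsics K: fx=697.8, fy=859.0, cx=333.9, cy=231.8
Marker side s = 0.15 m; corners in marker frame (Z=0):
  M0 = (-0.0750, +0.0750, 0)
  M1 = (+0.0750, +0.0750, 0)
  M2 = (+0.0750, -0.0750, 0)
  M3 = (-0.0750, -0.0750, 0)
Detected image corners:
  c0 = (366.752860, 418.783043) px
  c1 = (472.728613, 404.923786) px
  c2 = (485.602571, 292.329415) px
  c3 = (371.221010, 304.278159) px
Planar DLT: solve 8×8 A·h = b for H (H[2,2]=1):
  H  [+806.15758 +163.24877 +424.61509]
  H  [-25.37896 +942.30715 +357.21883]
  H  [+0.17150 +0.52211 +1.00000]
B = K⁻¹H; ‖b₁‖=1.089478, ‖b₂‖=1.089478; λ = 2/(‖b₁‖+‖b₂‖) = 0.917870, sign → tz>0 ⇒ λ=+0.917870
r₁ = λ·B[:,0] = (+0.98508,-0.06960,+0.15742); r₂ = λ·B[:,1] = (-0.01458,+0.87757,+0.47923)
r₃ = r₁×r₂ = (-0.17150,-0.47438,+0.86346); SVD([r₁ r₂ r₃]) → R = UVᵀ:
  R  [+0.98508 -0.01458 -0.17150]
  R  [-0.06960 +0.87757 -0.47438]
  R  [+0.15742 +0.47923 +0.86346]
t = (+0.11932, +0.13401, +0.91787) m
tr R = 2.726099; θ = arccos((tr R − 1)/2) = 0.529521 rad = 30.339°
axis k = ((R−Rᵀ)₃₂, (R−Rᵀ)₁₃, (R−Rᵀ)₂₁) / (2 sinθ) = (+0.943944, -0.325582, -0.054458)
rvec = θ·k = (+0.499838, -0.172402, -0.028837)

rvec=(0.4998, -0.1724, -0.0288) tvec=(0.1193, 0.1340, 0.9179)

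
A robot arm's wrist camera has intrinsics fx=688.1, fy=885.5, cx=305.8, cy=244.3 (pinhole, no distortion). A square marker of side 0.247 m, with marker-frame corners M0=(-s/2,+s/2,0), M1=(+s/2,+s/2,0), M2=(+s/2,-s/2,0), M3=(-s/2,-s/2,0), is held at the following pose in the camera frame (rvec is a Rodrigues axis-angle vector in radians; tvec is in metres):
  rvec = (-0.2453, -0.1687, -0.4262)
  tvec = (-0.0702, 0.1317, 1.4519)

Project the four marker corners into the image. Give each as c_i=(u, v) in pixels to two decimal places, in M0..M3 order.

Intrinsics K: fx=688.1, fy=885.5, cx=305.8, cy=244.3
Marker side s = 0.247 m; corners in marker frame (Z=0):
  M0 = (-0.1235, +0.1235, 0)
  M1 = (+0.1235, +0.1235, 0)
  M2 = (+0.1235, -0.1235, 0)
  M3 = (-0.1235, -0.1235, 0)
rvec = (-0.2453, -0.1687, -0.4262), |rvec| = θ = 0.51988 rad = 29.787°
Rodrigues: sinθ=0.49678, 1−cosθ=0.13212; R = I + sinθ·[k]× + (1−cosθ)·[k]×²:
    [+0.89729 +0.42749 -0.11010]
    [-0.38703 +0.88179 +0.26955]
    [+0.21231 -0.19925 +0.95667]
t = (-0.0702, 0.1317, 1.4519) m
M0: Pc = R·M0+t = (-0.12822, +0.28840, +1.40107); u = 688.1·(-0.12822)/1.40107 + 305.8 = 242.8277, v = 885.5·(+0.28840)/1.40107 + 244.3 = 426.5729
M1: Pc = R·M1+t = (+0.09341, +0.19280, +1.45351); u = 688.1·(+0.09341)/1.45351 + 305.8 = 350.0209, v = 885.5·(+0.19280)/1.45351 + 244.3 = 361.7581
M2: Pc = R·M2+t = (-0.01218, -0.02500, +1.50273); u = 688.1·(-0.01218)/1.50273 + 305.8 = 300.2231, v = 885.5·(-0.02500)/1.50273 + 244.3 = 229.5689
M3: Pc = R·M3+t = (-0.23381, +0.07060, +1.45029); u = 688.1·(-0.23381)/1.45029 + 305.8 = 194.8669, v = 885.5·(+0.07060)/1.45029 + 244.3 = 287.4044

c0=(242.83, 426.57) c1=(350.02, 361.76) c2=(300.22, 229.57) c3=(194.87, 287.40)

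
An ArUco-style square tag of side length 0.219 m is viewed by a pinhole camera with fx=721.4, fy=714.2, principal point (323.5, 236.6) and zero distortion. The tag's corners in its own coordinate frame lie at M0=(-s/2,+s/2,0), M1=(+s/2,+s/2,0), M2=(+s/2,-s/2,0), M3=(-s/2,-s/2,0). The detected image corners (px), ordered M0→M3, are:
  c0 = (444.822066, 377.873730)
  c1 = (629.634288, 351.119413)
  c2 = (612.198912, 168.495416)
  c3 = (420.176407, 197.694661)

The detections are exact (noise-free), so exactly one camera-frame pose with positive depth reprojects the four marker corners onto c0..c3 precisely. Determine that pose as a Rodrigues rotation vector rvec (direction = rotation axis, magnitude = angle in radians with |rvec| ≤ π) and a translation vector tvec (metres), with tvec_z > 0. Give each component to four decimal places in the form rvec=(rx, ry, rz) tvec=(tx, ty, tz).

rvec=(0.1517, 0.0170, -0.1533) tvec=(0.2352, 0.0457, 0.8356)

Intrinsics K: fx=721.4, fy=714.2, cx=323.5, cy=236.6
Marker side s = 0.219 m; corners in marker frame (Z=0):
  M0 = (-0.1095, +0.1095, 0)
  M1 = (+0.1095, +0.1095, 0)
  M2 = (+0.1095, -0.1095, 0)
  M3 = (-0.1095, -0.1095, 0)
Detected image corners:
  c0 = (444.822066, 377.873730) px
  c1 = (629.634288, 351.119413) px
  c2 = (612.198912, 168.495416) px
  c3 = (420.176407, 197.694661) px
Planar DLT: solve 8×8 A·h = b for H (H[2,2]=1):
  H  [+842.11887 +190.17289 +526.56276]
  H  [-136.95013 +877.17904 +275.62107]
  H  [-0.03401 +0.17854 +1.00000]
B = K⁻¹H; ‖b₁‖=1.196767, ‖b₂‖=1.196767; λ = 2/(‖b₁‖+‖b₂‖) = 0.835584, sign → tz>0 ⇒ λ=+0.835584
r₁ = λ·B[:,0] = (+0.98815,-0.15081,-0.02842); r₂ = λ·B[:,1] = (+0.15338,+0.97684,+0.14918)
r₃ = r₁×r₂ = (+0.00526,-0.15177,+0.98840); SVD([r₁ r₂ r₃]) → R = UVᵀ:
  R  [+0.98815 +0.15338 +0.00526]
  R  [-0.15081 +0.97684 -0.15177]
  R  [-0.02842 +0.14918 +0.98840]
t = (+0.23520, +0.04565, +0.83558) m
tr R = 2.953398; θ = arccos((tr R − 1)/2) = 0.216297 rad = 12.393°
axis k = ((R−Rᵀ)₃₂, (R−Rᵀ)₁₃, (R−Rᵀ)₂₁) / (2 sinθ) = (+0.701151, +0.078460, -0.708683)
rvec = θ·k = (+0.151657, +0.016971, -0.153286)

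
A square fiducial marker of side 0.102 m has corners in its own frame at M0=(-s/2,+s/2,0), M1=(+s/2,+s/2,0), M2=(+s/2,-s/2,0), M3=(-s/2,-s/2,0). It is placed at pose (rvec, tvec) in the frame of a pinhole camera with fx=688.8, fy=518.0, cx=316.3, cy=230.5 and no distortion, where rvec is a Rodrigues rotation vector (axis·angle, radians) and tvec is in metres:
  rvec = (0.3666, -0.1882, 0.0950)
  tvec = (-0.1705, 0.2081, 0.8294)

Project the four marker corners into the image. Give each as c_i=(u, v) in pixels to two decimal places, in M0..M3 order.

Intrinsics K: fx=688.8, fy=518.0, cx=316.3, cy=230.5
Marker side s = 0.102 m; corners in marker frame (Z=0):
  M0 = (-0.0510, +0.0510, 0)
  M1 = (+0.0510, +0.0510, 0)
  M2 = (+0.0510, -0.0510, 0)
  M3 = (-0.0510, -0.0510, 0)
rvec = (0.3666, -0.1882, 0.0950), |rvec| = θ = 0.42289 rad = 24.230°
Rodrigues: sinθ=0.41040, 1−cosθ=0.08810; R = I + sinθ·[k]× + (1−cosθ)·[k]×²:
    [+0.97811 -0.12618 -0.16548]
    [+0.05821 +0.92935 -0.36458]
    [+0.19980 +0.34696 +0.91635]
t = (-0.1705, 0.2081, 0.8294) m
M0: Pc = R·M0+t = (-0.22682, +0.25253, +0.83691); u = 688.8·(-0.22682)/0.83691 + 316.3 = 129.6210, v = 518.0·(+0.25253)/0.83691 + 230.5 = 386.8016
M1: Pc = R·M1+t = (-0.12705, +0.25847, +0.85728); u = 688.8·(-0.12705)/0.85728 + 316.3 = 214.2182, v = 518.0·(+0.25847)/0.85728 + 230.5 = 386.6735
M2: Pc = R·M2+t = (-0.11418, +0.16367, +0.82189); u = 688.8·(-0.11418)/0.82189 + 316.3 = 220.6087, v = 518.0·(+0.16367)/0.82189 + 230.5 = 333.6542
M3: Pc = R·M3+t = (-0.21395, +0.15773, +0.80152); u = 688.8·(-0.21395)/0.80152 + 316.3 = 132.4388, v = 518.0·(+0.15773)/0.80152 + 230.5 = 332.4400

c0=(129.62, 386.80) c1=(214.22, 386.67) c2=(220.61, 333.65) c3=(132.44, 332.44)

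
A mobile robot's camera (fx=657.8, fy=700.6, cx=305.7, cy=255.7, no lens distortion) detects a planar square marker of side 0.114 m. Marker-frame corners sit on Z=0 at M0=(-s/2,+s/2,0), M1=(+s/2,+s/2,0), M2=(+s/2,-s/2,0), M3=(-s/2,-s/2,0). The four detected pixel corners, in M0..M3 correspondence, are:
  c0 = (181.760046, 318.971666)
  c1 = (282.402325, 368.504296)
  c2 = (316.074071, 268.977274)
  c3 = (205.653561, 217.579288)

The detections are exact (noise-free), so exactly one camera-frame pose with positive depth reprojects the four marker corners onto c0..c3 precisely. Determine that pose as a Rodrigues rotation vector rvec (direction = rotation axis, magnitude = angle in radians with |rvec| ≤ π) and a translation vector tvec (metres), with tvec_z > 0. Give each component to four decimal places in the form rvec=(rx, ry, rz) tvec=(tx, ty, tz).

Intrinsics K: fx=657.8, fy=700.6, cx=305.7, cy=255.7
Marker side s = 0.114 m; corners in marker frame (Z=0):
  M0 = (-0.0570, +0.0570, 0)
  M1 = (+0.0570, +0.0570, 0)
  M2 = (+0.0570, -0.0570, 0)
  M3 = (-0.0570, -0.0570, 0)
Detected image corners:
  c0 = (181.760046, 318.971666) px
  c1 = (282.402325, 368.504296) px
  c2 = (316.074071, 268.977274) px
  c3 = (205.653561, 217.579288) px
Planar DLT: solve 8×8 A·h = b for H (H[2,2]=1):
  H  [+870.67137 -66.13297 +245.20488]
  H  [+378.97456 +1102.60543 +295.35622]
  H  [-0.21584 +0.75391 +1.00000]
B = K⁻¹H; ‖b₁‖=1.567856, ‖b₂‖=1.567856; λ = 2/(‖b₁‖+‖b₂‖) = 0.637814, sign → tz>0 ⇒ λ=+0.637814
r₁ = λ·B[:,0] = (+0.90820,+0.39526,-0.13767); r₂ = λ·B[:,1] = (-0.28759,+0.82829,+0.48086)
r₃ = r₁×r₂ = (+0.30409,-0.39712,+0.86592); SVD([r₁ r₂ r₃]) → R = UVᵀ:
  R  [+0.90820 -0.28759 +0.30409]
  R  [+0.39526 +0.82829 -0.39712]
  R  [-0.13767 +0.48086 +0.86592]
t = (-0.05866, +0.03610, +0.63781) m
tr R = 2.602413; θ = arccos((tr R − 1)/2) = 0.641487 rad = 36.755°
axis k = ((R−Rᵀ)₃₂, (R−Rᵀ)₁₃, (R−Rᵀ)₂₁) / (2 sinθ) = (+0.733616, +0.369125, +0.570574)
rvec = θ·k = (+0.470605, +0.236789, +0.366016)

rvec=(0.4706, 0.2368, 0.3660) tvec=(-0.0587, 0.0361, 0.6378)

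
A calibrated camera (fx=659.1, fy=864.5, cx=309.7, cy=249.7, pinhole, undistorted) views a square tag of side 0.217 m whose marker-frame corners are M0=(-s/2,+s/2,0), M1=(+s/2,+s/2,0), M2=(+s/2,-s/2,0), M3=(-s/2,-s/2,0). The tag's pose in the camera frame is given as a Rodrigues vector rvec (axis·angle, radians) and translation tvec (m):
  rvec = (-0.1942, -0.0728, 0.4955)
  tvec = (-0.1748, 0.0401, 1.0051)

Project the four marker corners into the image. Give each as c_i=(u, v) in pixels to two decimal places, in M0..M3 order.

c0=(94.31, 321.67) c1=(222.73, 412.47) c2=(291.06, 248.49) c3=(168.47, 160.81)

Intrinsics K: fx=659.1, fy=864.5, cx=309.7, cy=249.7
Marker side s = 0.217 m; corners in marker frame (Z=0):
  M0 = (-0.1085, +0.1085, 0)
  M1 = (+0.1085, +0.1085, 0)
  M2 = (+0.1085, -0.1085, 0)
  M3 = (-0.1085, -0.1085, 0)
rvec = (-0.1942, -0.0728, 0.4955), |rvec| = θ = 0.53715 rad = 30.777°
Rodrigues: sinθ=0.51169, 1−cosθ=0.14083; R = I + sinθ·[k]× + (1−cosθ)·[k]×²:
    [+0.87758 -0.46511 -0.11632]
    [+0.47891 +0.86176 +0.16739]
    [+0.02238 -0.20260 +0.97901]
t = (-0.1748, 0.0401, 1.0051) m
M0: Pc = R·M0+t = (-0.32048, +0.08164, +0.98069); u = 659.1·(-0.32048)/0.98069 + 309.7 = 94.3111, v = 864.5·(+0.08164)/0.98069 + 249.7 = 321.6660
M1: Pc = R·M1+t = (-0.13005, +0.18556, +0.98555); u = 659.1·(-0.13005)/0.98555 + 309.7 = 222.7285, v = 864.5·(+0.18556)/0.98555 + 249.7 = 412.4716
M2: Pc = R·M2+t = (-0.02912, -0.00144, +1.02951); u = 659.1·(-0.02912)/1.02951 + 309.7 = 291.0583, v = 864.5·(-0.00144)/1.02951 + 249.7 = 248.4922
M3: Pc = R·M3+t = (-0.21955, -0.10536, +1.02465); u = 659.1·(-0.21955)/1.02465 + 309.7 = 168.4748, v = 864.5·(-0.10536)/1.02465 + 249.7 = 160.8056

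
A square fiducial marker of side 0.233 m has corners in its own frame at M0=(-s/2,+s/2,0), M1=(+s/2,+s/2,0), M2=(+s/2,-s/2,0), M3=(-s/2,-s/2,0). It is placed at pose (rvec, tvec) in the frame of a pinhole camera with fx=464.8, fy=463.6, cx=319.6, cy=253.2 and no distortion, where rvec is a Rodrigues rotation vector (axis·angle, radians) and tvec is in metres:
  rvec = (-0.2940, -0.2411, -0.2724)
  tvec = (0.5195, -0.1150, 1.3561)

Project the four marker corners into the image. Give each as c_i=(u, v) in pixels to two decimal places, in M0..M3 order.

Intrinsics K: fx=464.8, fy=463.6, cx=319.6, cy=253.2
Marker side s = 0.233 m; corners in marker frame (Z=0):
  M0 = (-0.1165, +0.1165, 0)
  M1 = (+0.1165, +0.1165, 0)
  M2 = (+0.1165, -0.1165, 0)
  M3 = (-0.1165, -0.1165, 0)
rvec = (-0.2940, -0.2411, -0.2724), |rvec| = θ = 0.46773 rad = 26.799°
Rodrigues: sinθ=0.45086, 1−cosθ=0.10740; R = I + sinθ·[k]× + (1−cosθ)·[k]×²:
    [+0.93503 +0.29738 -0.19309]
    [-0.22778 +0.92113 +0.31564]
    [+0.27172 -0.25115 +0.92903]
t = (0.5195, -0.1150, 1.3561) m
M0: Pc = R·M0+t = (+0.44521, +0.01885, +1.29518); u = 464.8·(+0.44521)/1.29518 + 319.6 = 479.3726, v = 463.6·(+0.01885)/1.29518 + 253.2 = 259.9465
M1: Pc = R·M1+t = (+0.66308, -0.03422, +1.35850); u = 464.8·(+0.66308)/1.35850 + 319.6 = 546.4667, v = 463.6·(-0.03422)/1.35850 + 253.2 = 241.5208
M2: Pc = R·M2+t = (+0.59379, -0.24885, +1.41702); u = 464.8·(+0.59379)/1.41702 + 319.6 = 514.3701, v = 463.6·(-0.24885)/1.41702 + 253.2 = 171.7852
M3: Pc = R·M3+t = (+0.37592, -0.19578, +1.35370); u = 464.8·(+0.37592)/1.35370 + 319.6 = 448.6753, v = 463.6·(-0.19578)/1.35370 + 253.2 = 186.1529

c0=(479.37, 259.95) c1=(546.47, 241.52) c2=(514.37, 171.79) c3=(448.68, 186.15)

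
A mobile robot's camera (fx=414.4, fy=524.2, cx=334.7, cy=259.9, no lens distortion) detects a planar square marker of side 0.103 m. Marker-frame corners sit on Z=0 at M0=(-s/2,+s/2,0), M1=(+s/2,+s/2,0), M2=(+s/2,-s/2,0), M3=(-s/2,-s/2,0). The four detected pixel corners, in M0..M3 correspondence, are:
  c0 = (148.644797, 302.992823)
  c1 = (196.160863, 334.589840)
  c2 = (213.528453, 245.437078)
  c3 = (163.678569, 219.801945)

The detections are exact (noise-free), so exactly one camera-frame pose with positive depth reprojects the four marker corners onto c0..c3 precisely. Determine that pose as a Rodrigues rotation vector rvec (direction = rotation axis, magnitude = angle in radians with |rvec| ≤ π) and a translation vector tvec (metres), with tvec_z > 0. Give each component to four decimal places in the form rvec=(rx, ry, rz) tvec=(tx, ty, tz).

Intrinsics K: fx=414.4, fy=524.2, cx=334.7, cy=259.9
Marker side s = 0.103 m; corners in marker frame (Z=0):
  M0 = (-0.0515, +0.0515, 0)
  M1 = (+0.0515, +0.0515, 0)
  M2 = (+0.0515, -0.0515, 0)
  M3 = (-0.0515, -0.0515, 0)
Detected image corners:
  c0 = (148.644797, 302.992823) px
  c1 = (196.160863, 334.589840) px
  c2 = (213.528453, 245.437078) px
  c3 = (163.678569, 219.801945) px
Planar DLT: solve 8×8 A·h = b for H (H[2,2]=1):
  H  [+338.22073 -117.53584 +179.47958]
  H  [+73.01349 +895.56633 +275.64050]
  H  [-0.74404 +0.21783 +1.00000]
B = K⁻¹H; ‖b₁‖=1.679306, ‖b₂‖=1.679306; λ = 2/(‖b₁‖+‖b₂‖) = 0.595484, sign → tz>0 ⇒ λ=+0.595484
r₁ = λ·B[:,0] = (+0.84387,+0.30262,-0.44307); r₂ = λ·B[:,1] = (-0.27366,+0.95304,+0.12971)
r₃ = r₁×r₂ = (+0.46151,+0.01179,+0.88706); SVD([r₁ r₂ r₃]) → R = UVᵀ:
  R  [+0.84387 -0.27366 +0.46151]
  R  [+0.30262 +0.95304 +0.01179]
  R  [-0.44307 +0.12971 +0.88706]
t = (-0.22305, +0.01788, +0.59548) m
tr R = 2.683964; θ = arccos((tr R − 1)/2) = 0.569850 rad = 32.650°
axis k = ((R−Rᵀ)₃₂, (R−Rᵀ)₁₃, (R−Rᵀ)₂₁) / (2 sinθ) = (+0.109286, +0.838341, +0.534079)
rvec = θ·k = (+0.062277, +0.477729, +0.304345)

rvec=(0.0623, 0.4777, 0.3043) tvec=(-0.2230, 0.0179, 0.5955)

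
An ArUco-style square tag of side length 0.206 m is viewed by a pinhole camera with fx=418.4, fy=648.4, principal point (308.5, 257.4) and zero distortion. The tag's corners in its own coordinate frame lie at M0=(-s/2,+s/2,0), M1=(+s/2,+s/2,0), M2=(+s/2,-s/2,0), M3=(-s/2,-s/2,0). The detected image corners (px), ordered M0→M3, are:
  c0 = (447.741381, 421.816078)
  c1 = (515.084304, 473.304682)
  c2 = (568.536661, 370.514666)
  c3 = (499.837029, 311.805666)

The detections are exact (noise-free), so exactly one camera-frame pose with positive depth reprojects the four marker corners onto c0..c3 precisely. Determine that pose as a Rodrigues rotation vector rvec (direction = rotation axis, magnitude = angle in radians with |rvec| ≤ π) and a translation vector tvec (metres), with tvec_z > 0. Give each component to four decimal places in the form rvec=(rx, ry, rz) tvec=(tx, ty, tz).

rvec=(0.2971, -0.1328, 0.4956) tvec=(0.4701, 0.2114, 0.9868)

Intrinsics K: fx=418.4, fy=648.4, cx=308.5, cy=257.4
Marker side s = 0.206 m; corners in marker frame (Z=0):
  M0 = (-0.1030, +0.1030, 0)
  M1 = (+0.1030, +0.1030, 0)
  M2 = (+0.1030, -0.1030, 0)
  M3 = (-0.1030, -0.1030, 0)
Detected image corners:
  c0 = (447.741381, 421.816078) px
  c1 = (515.084304, 473.304682) px
  c2 = (568.536661, 370.514666) px
  c3 = (499.837029, 311.805666) px
Planar DLT: solve 8×8 A·h = b for H (H[2,2]=1):
  H  [+431.28697 -128.59205 +507.81452]
  H  [+345.58676 +615.28775 +396.30319]
  H  [+0.19924 +0.25140 +1.00000]
B = K⁻¹H; ‖b₁‖=1.013404, ‖b₂‖=1.013404; λ = 2/(‖b₁‖+‖b₂‖) = 0.986773, sign → tz>0 ⇒ λ=+0.986773
r₁ = λ·B[:,0] = (+0.87221,+0.44789,+0.19660); r₂ = λ·B[:,1] = (-0.48619,+0.83790,+0.24807)
r₃ = r₁×r₂ = (-0.05362,-0.31196,+0.94858); SVD([r₁ r₂ r₃]) → R = UVᵀ:
  R  [+0.87221 -0.48619 -0.05362]
  R  [+0.44789 +0.83790 -0.31196]
  R  [+0.19660 +0.24807 +0.94858]
t = (+0.47007, +0.21139, +0.98677) m
tr R = 2.658690; θ = arccos((tr R − 1)/2) = 0.592862 rad = 33.968°
axis k = ((R−Rᵀ)₃₂, (R−Rᵀ)₁₃, (R−Rᵀ)₂₁) / (2 sinθ) = (+0.501157, -0.223919, +0.835884)
rvec = θ·k = (+0.297117, -0.132753, +0.495564)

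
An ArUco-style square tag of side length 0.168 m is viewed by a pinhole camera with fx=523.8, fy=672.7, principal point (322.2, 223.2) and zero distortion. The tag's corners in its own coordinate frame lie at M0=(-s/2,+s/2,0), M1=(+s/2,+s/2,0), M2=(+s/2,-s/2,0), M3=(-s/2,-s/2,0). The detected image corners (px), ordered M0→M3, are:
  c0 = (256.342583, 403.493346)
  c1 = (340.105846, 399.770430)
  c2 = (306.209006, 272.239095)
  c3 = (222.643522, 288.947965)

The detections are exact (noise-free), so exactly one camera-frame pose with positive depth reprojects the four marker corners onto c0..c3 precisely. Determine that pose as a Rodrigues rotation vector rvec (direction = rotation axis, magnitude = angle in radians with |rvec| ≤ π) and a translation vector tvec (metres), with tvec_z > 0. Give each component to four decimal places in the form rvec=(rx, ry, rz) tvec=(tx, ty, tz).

rvec=(0.2805, 0.5199, -0.2535) tvec=(-0.0684, 0.1489, 0.8392)

Intrinsics K: fx=523.8, fy=672.7, cx=322.2, cy=223.2
Marker side s = 0.168 m; corners in marker frame (Z=0):
  M0 = (-0.0840, +0.0840, 0)
  M1 = (+0.0840, +0.0840, 0)
  M2 = (+0.0840, -0.0840, 0)
  M3 = (-0.0840, -0.0840, 0)
Detected image corners:
  c0 = (256.342583, 403.493346) px
  c1 = (340.105846, 399.770430) px
  c2 = (306.209006, 272.239095) px
  c3 = (222.643522, 288.947965) px
Planar DLT: solve 8×8 A·h = b for H (H[2,2]=1):
  H  [+323.95496 +267.50381 +279.48597]
  H  [-271.09321 +798.91596 +342.57725]
  H  [-0.61871 +0.23587 +1.00000]
B = K⁻¹H; ‖b₁‖=1.191636, ‖b₂‖=1.191636; λ = 2/(‖b₁‖+‖b₂‖) = 0.839183, sign → tz>0 ⇒ λ=+0.839183
r₁ = λ·B[:,0] = (+0.83839,-0.16591,-0.51921); r₂ = λ·B[:,1] = (+0.30681,+0.93096,+0.19794)
r₃ = r₁×r₂ = (+0.45052,-0.32525,+0.83141); SVD([r₁ r₂ r₃]) → R = UVᵀ:
  R  [+0.83839 +0.30681 +0.45052]
  R  [-0.16591 +0.93096 -0.32525]
  R  [-0.51921 +0.19794 +0.83141]
t = (-0.06843, +0.14892, +0.83918) m
tr R = 2.600756; θ = arccos((tr R − 1)/2) = 0.642871 rad = 36.834°
axis k = ((R−Rᵀ)₃₂, (R−Rᵀ)₁₃, (R−Rᵀ)₂₁) / (2 sinθ) = (+0.436356, +0.808793, -0.394269)
rvec = θ·k = (+0.280521, +0.519949, -0.253464)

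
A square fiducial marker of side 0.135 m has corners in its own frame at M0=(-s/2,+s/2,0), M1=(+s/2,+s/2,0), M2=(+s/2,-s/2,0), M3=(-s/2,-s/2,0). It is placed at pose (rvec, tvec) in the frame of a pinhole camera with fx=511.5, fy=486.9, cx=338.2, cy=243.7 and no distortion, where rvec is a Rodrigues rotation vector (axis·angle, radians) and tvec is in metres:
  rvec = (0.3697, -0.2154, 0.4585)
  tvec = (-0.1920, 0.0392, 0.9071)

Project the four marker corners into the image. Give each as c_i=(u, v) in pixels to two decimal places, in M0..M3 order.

Intrinsics K: fx=511.5, fy=486.9, cx=338.2, cy=243.7
Marker side s = 0.135 m; corners in marker frame (Z=0):
  M0 = (-0.0675, +0.0675, 0)
  M1 = (+0.0675, +0.0675, 0)
  M2 = (+0.0675, -0.0675, 0)
  M3 = (-0.0675, -0.0675, 0)
rvec = (0.3697, -0.2154, 0.4585), |rvec| = θ = 0.62713 rad = 35.932°
Rodrigues: sinθ=0.58683, 1−cosθ=0.19029; R = I + sinθ·[k]× + (1−cosθ)·[k]×²:
    [+0.87584 -0.46756 -0.11954]
    [+0.39050 +0.83216 -0.39372]
    [+0.28357 +0.29816 +0.91142]
t = (-0.1920, 0.0392, 0.9071) m
M0: Pc = R·M0+t = (-0.28268, +0.06901, +0.90808); u = 511.5·(-0.28268)/0.90808 + 338.2 = 178.9741, v = 486.9·(+0.06901)/0.90808 + 243.7 = 280.7031
M1: Pc = R·M1+t = (-0.16444, +0.12173, +0.94637); u = 511.5·(-0.16444)/0.94637 + 338.2 = 249.3215, v = 486.9·(+0.12173)/0.94637 + 243.7 = 306.3293
M2: Pc = R·M2+t = (-0.10132, +0.00939, +0.90612); u = 511.5·(-0.10132)/0.90612 + 338.2 = 281.0048, v = 486.9·(+0.00939)/0.90612 + 243.7 = 248.7447
M3: Pc = R·M3+t = (-0.21956, -0.04333, +0.86783); u = 511.5·(-0.21956)/0.86783 + 338.2 = 208.7922, v = 486.9·(-0.04333)/0.86783 + 243.7 = 219.3897

c0=(178.97, 280.70) c1=(249.32, 306.33) c2=(281.00, 248.74) c3=(208.79, 219.39)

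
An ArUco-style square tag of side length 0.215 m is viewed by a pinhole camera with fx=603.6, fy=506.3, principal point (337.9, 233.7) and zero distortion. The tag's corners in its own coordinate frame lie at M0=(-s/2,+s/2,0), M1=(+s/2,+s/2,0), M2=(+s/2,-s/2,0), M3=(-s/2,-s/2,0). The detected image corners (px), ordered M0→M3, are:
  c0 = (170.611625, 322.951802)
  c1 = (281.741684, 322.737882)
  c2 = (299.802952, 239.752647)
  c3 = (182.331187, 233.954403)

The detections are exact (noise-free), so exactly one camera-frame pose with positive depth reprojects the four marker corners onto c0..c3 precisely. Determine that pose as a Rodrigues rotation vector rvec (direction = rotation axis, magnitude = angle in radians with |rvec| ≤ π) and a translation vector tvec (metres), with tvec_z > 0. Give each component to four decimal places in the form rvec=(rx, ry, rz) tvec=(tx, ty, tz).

rvec=(0.3776, -0.3483, 0.1307) tvec=(-0.1920, 0.1061, 1.1295)

Intrinsics K: fx=603.6, fy=506.3, cx=337.9, cy=233.7
Marker side s = 0.215 m; corners in marker frame (Z=0):
  M0 = (-0.1075, +0.1075, 0)
  M1 = (+0.1075, +0.1075, 0)
  M2 = (+0.1075, -0.1075, 0)
  M3 = (-0.1075, -0.1075, 0)
Detected image corners:
  c0 = (170.611625, 322.951802) px
  c1 = (281.741684, 322.737882) px
  c2 = (299.802952, 239.752647) px
  c3 = (182.331187, 233.954403) px
Planar DLT: solve 8×8 A·h = b for H (H[2,2]=1):
  H  [+604.86012 +0.13164 +235.32062]
  H  [+100.82306 +483.20420 +281.27924]
  H  [+0.31548 +0.29916 +1.00000]
B = K⁻¹H; ‖b₁‖=0.885330, ‖b₂‖=0.885330; λ = 2/(‖b₁‖+‖b₂‖) = 1.129522, sign → tz>0 ⇒ λ=+1.129522
r₁ = λ·B[:,0] = (+0.93240,+0.06045,+0.35634); r₂ = λ·B[:,1] = (-0.18892,+0.92203,+0.33790)
r₃ = r₁×r₂ = (-0.30813,-0.38238,+0.87112); SVD([r₁ r₂ r₃]) → R = UVᵀ:
  R  [+0.93240 -0.18892 -0.30813]
  R  [+0.06045 +0.92203 -0.38238]
  R  [+0.35634 +0.33790 +0.87112]
t = (-0.19196, +0.10615, +1.12952) m
tr R = 2.725542; θ = arccos((tr R − 1)/2) = 0.530071 rad = 30.371°
axis k = ((R−Rᵀ)₃₂, (R−Rᵀ)₁₃, (R−Rᵀ)₂₁) / (2 sinθ) = (+0.712313, -0.657112, +0.246605)
rvec = θ·k = (+0.377577, -0.348316, +0.130718)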